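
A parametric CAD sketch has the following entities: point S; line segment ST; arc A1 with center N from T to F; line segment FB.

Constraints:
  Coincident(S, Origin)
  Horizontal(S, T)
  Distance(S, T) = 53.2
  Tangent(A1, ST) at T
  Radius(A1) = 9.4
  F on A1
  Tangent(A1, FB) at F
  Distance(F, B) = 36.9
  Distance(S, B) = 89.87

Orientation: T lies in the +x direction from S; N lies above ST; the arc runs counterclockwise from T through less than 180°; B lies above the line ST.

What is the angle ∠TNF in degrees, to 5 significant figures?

49.988°

S is at the origin; ST is horizontal with |ST| = 53.2 and T on the +x side, so T = (53.200, 0.0000). Tangency of A1 to ST means the radius NT is perpendicular to ST, so N = T + (0, 9.4) = (53.200, 9.4000). Since NF ⟂ FB (tangency), |NB| = √(9.4² + 36.9²) = 38.078 regardless of where F sits on A1. So B lies on both circle(S, 89.87) and circle(N, 38.078); the above-ST intersection is B = (84.124, 31.618). F is the foot of the tangent from B: F = (60.400, 3.3563).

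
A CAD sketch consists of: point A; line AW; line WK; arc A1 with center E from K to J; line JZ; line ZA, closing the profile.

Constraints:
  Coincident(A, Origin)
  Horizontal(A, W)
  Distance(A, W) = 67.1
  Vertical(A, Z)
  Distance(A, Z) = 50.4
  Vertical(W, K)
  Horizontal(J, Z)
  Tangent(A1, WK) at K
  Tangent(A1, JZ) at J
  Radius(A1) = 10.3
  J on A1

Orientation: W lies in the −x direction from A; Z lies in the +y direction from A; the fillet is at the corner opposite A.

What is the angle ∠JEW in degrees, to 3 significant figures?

166°

The virtual corner opposite A is at (-67.1, 50.4). Tangency of A1 to WK means the radius EK is perpendicular to WK and the tangent condition forces EJ to be normal to JZ, with radius 10.3, so the center E sits 10.3 in from both sides at E = (-56.8, 40.1). That places the tangent points at K = (-67.1, 40.1) on WK and J = (-56.8, 50.4) on JZ. Then cos ∠JEW = EJ·EW / (|EJ||EW|), giving 166°.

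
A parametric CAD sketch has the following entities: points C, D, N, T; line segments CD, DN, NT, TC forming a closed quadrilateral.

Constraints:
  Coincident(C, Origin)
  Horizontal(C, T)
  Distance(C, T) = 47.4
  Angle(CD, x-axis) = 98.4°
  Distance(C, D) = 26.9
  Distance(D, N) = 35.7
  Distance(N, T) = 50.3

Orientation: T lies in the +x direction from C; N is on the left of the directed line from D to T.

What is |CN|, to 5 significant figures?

52.668

Checks: |DN| = 35.70 ✓; |NT| = 50.30 ✓.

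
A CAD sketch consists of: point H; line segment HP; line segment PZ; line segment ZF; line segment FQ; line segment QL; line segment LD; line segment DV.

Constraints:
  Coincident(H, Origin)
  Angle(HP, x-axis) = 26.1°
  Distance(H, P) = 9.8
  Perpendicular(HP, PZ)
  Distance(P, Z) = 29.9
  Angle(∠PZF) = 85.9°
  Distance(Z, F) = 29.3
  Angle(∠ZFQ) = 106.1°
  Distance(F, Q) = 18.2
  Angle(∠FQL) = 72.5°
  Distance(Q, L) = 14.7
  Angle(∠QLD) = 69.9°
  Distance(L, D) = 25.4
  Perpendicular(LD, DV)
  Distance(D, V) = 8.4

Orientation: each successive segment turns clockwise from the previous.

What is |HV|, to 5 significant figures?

40.959

H is at the origin; HP runs at 26.1° with length 9.8, so P = (8.8007, 4.3114). The perpendicularity gives PZ at right angles to HP, so PZ runs at -63.900°; with |PZ| = 29.9, Z = (21.955, -22.540). ∠PZF = 85.9° gives ZF at -158.00° from the x-axis; with |ZF| = 29.3, F = (-5.2116, -33.516). ∠ZFQ = 106.1° gives FQ at 128.10° from the x-axis; with |FQ| = 18.2, Q = (-16.442, -19.193). ∠FQL = 72.5° gives QL at 20.600° from the x-axis; with |QL| = 14.7, L = (-2.6816, -14.021). ∠QLD = 69.9° gives LD at -89.500° from the x-axis; with |LD| = 25.4, D = (-2.4600, -39.420). LD ⟂ DV, so DV runs at -179.50°; with |DV| = 8.4, V = (-10.860, -39.494). Then |HV| = |V − H| = 40.959.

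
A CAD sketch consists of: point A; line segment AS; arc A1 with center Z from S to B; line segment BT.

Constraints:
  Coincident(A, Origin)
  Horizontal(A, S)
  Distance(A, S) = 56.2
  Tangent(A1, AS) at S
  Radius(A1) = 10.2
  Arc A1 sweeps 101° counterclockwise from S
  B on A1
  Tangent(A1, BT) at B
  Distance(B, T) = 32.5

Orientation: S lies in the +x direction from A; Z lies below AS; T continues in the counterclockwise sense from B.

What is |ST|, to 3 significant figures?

44.2

A is at the origin; AS is horizontal with |AS| = 56.2 and S on the +x side, so S = (56.2, 0.00). A1 meets AS tangentially, so ZS is at right angles to AS, so Z = S + (0, -10.2) = (56.2, -10.2). On A1, S sits at bearing 90° from Z; a 101° counterclockwise sweep puts B at bearing 191°, so B = Z + 10.2·(cos 191°, sin 191°) = (46.2, -12.1). A1 meets BT tangentially, so ZB is at right angles to BT, so BT runs along (−sin 191°, cos 191°); with |BT| = 32.5, T = (52.4, -44.0). Then |ST| = |T − S| = 44.2.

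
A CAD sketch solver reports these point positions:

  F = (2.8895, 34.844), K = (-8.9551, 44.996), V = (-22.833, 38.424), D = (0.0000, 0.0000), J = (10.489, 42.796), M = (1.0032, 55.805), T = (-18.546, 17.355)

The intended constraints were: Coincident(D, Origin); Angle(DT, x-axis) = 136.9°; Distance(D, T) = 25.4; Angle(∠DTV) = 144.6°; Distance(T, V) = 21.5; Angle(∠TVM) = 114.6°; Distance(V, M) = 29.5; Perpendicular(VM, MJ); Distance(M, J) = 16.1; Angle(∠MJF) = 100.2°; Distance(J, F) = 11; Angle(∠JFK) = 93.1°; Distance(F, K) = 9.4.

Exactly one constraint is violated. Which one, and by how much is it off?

Distance(F, K) = 9.4 — off by 6.20.

D = (0.00, 0.00) ✓; DT at 136.9° ✓; |DT| = 25.40 ✓; ∠DTV = 144.6° ✓; |TV| = 21.50 ✓; ∠TVM = 114.6° ✓; |VM| = 29.50 ✓; ∠(VM, MJ) = 90.00° ✓; |MJ| = 16.10 ✓; ∠MJF = 100.2° ✓; |JF| = 11.00 ✓; ∠JFK = 93.10° ✓; |FK| = 15.60 ✗.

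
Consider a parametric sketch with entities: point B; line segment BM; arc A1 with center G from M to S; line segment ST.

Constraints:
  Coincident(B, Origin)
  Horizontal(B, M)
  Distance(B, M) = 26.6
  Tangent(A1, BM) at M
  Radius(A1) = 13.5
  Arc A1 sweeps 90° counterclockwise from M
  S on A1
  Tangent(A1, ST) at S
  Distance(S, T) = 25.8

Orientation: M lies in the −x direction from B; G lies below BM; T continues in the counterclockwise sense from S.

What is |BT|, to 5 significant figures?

56.147

B is at the origin; BM is horizontal with |BM| = 26.6 and M on the −x side, so M = (-26.600, 0.0000). A1 meets BM tangentially, so GM is at right angles to BM, so G = M + (0, -13.5) = (-26.600, -13.500). On A1, M sits at bearing 90° from G; a 90° counterclockwise sweep puts S at bearing 180°, so S = G + 13.5·(cos 180°, sin 180°) = (-40.100, -13.500). Since A1 is tangent to ST there, GS ⟂ ST, so ST runs along (−sin 180°, cos 180°); with |ST| = 25.8, T = (-40.100, -39.300). Then |BT| = |T − B| = 56.147.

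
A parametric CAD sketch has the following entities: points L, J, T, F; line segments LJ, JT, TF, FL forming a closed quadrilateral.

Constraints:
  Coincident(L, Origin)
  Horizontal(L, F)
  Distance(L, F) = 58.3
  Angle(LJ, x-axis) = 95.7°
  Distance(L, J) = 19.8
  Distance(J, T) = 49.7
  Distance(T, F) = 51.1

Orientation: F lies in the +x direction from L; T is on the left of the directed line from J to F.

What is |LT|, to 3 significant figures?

61.6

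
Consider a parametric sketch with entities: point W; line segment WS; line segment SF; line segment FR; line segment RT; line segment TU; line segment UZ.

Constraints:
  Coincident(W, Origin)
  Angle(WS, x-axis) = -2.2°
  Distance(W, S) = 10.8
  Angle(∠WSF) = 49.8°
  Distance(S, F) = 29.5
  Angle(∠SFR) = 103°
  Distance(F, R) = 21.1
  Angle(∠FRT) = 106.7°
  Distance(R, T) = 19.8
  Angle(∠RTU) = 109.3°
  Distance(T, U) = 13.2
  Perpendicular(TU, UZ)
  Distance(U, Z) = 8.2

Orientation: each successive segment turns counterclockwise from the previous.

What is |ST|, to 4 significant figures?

34.83

W is at the origin; WS runs at -2.2° with length 10.8, so S = (10.79, -0.4146). ∠WSF = 49.8° gives SF at 128.0° from the x-axis; with |SF| = 29.5, F = (-7.370, 22.83). ∠SFR = 103.0° gives FR at -155.0° from the x-axis; with |FR| = 21.1, R = (-26.49, 13.91). ∠FRT = 106.7° gives RT at -81.70° from the x-axis; with |RT| = 19.8, T = (-23.63, -5.678). Then |ST| = |T − S| = 34.83.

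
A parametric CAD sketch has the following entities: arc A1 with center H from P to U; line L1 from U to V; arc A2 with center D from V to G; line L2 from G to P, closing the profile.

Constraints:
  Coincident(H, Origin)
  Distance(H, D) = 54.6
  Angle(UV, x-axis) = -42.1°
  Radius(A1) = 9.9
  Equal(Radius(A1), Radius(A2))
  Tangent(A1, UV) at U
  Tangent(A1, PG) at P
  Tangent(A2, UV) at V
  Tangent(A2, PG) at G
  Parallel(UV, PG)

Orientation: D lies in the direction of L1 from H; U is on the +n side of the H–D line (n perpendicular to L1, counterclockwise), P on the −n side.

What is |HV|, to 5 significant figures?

55.490

Tangency of A1 to both parallel lines with radius 9.9 puts U and P at H ± 9.9·n: U = (6.6372, 7.3456), P = (-6.6372, -7.3456). Equal radii place V and G the same way about D: V = D + 9.9·n = (47.149, -29.260), G = D − 9.9·n = (33.875, -43.951). Then |HV| = |V − H| = 55.490.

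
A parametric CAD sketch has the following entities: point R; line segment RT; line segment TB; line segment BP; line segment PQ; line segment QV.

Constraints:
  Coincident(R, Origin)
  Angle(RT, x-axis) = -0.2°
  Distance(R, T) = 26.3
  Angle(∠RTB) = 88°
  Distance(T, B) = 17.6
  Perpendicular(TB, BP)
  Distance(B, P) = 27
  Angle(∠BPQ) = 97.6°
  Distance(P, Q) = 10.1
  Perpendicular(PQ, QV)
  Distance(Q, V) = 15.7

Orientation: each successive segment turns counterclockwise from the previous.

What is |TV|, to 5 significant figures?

13.912

∠BPQ = 97.6° gives PQ at -95.800° from the x-axis; with |PQ| = 10.1, Q = (-2.2603, 6.6031). PQ is perpendicular to QV, so QV runs at -5.8000°; with |QV| = 15.7, V = (13.359, 5.0165). Then |TV| = |V − T| = 13.912.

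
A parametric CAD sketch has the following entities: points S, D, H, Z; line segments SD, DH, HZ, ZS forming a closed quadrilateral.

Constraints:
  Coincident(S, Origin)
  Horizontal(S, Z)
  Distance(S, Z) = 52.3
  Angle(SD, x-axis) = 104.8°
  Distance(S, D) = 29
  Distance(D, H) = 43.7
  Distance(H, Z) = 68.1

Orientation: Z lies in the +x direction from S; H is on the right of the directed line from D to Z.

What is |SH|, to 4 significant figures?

20.69

S is at the origin; S and Z share the same y with |SZ| = 52.3 and Z in +x, so Z = (52.3, 0). SD runs at 104.8° with |SD| = 29.0, so D = (-7.408, 28.04). H is determined by |DH| = 43.7 and |HZ| = 68.1 together: it lies at the intersection of circle(D, 43.7) and circle(Z, 68.1). With |DZ| = 65.96, the foot of the radical line on DZ is 12.30 from D and the perpendicular offset is √(43.7² − 12.30²) = 41.93. Taking the right-of-DZ solution: H = (-14.09, -15.15).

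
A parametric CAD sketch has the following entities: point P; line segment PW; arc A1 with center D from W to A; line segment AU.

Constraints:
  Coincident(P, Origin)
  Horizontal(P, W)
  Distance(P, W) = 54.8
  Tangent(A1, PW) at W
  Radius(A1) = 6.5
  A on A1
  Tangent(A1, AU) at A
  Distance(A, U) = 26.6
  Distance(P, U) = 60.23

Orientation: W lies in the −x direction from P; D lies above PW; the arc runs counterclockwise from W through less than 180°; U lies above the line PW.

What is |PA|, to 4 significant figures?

48.81

P is at the origin; P and W share the same y with |PW| = 54.8 and W on the −x side, so W = (-54.80, 0.000). The tangent condition forces DW to be normal to PW, so D = W + (0, 6.5) = (-54.80, 6.500). Since DA ⟂ AU (tangency), |DU| = √(6.5² + 26.6²) = 27.38 regardless of where A sits on A1. So U lies on both circle(P, 60.23) and circle(D, 27.38); the above-PW intersection is U = (-50.07, 33.47). A is the foot of the tangent from U: A = (-48.31, 6.930).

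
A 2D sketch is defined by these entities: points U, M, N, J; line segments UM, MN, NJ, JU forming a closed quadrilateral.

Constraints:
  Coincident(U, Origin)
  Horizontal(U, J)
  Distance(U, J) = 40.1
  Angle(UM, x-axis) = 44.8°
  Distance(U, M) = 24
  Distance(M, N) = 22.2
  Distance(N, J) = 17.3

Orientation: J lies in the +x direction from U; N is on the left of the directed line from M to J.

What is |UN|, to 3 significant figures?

42.9

U is at the origin; U and J share the same y with |UJ| = 40.1 and J in +x, so J = (40.1, 0). UM runs at 44.8° with |UM| = 24.0, so M = (17.0, 16.9). N is determined by |MN| = 22.2 and |NJ| = 17.3 together: it lies at the intersection of circle(M, 22.2) and circle(J, 17.3). With |MJ| = 28.6, the foot of the radical line on MJ is 17.7 from M and the perpendicular offset is √(22.2² − 17.7²) = 13.4. Taking the left-of-MJ solution: N = (39.2, 17.3).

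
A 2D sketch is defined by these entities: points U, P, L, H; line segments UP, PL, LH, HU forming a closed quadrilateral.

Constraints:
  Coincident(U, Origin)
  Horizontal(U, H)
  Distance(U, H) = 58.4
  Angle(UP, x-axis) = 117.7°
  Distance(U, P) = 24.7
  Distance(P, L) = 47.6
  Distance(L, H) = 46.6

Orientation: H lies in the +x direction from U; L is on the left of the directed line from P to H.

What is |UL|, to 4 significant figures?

51.05

U is at the origin; UH is horizontal with |UH| = 58.4 and H in +x, so H = (58.4, 0). UP runs at 117.7° with |UP| = 24.7, so P = (-11.48, 21.87). L is determined by |PL| = 47.6 and |LH| = 46.6 together: it lies at the intersection of circle(P, 47.6) and circle(H, 46.6). With |PH| = 73.22, the foot of the radical line on PH is 37.26 from P and the perpendicular offset is √(47.6² − 37.26²) = 29.63. Taking the left-of-PH solution: L = (32.92, 39.02).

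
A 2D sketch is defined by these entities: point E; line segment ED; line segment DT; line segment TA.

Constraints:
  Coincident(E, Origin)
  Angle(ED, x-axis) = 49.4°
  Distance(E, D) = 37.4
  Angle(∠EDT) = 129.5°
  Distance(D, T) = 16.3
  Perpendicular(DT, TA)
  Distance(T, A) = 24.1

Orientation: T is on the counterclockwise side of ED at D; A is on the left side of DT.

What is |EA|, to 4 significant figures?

40.37

∠EDT = 129.5°, so DT runs at 49.4° + (180° − 129.5°) = 99.90° from the x-axis; with |DT| = 16.3, T = D + 16.3·(cos 99.90°, sin 99.90°) = (21.54, 44.45). The perpendicularity gives TA at right angles to DT; with |TA| = 24.1 on the left of DT, A = T + 24.1·(-0.9851, -0.1719) = (-2.205, 40.31). Then |EA| = |A − E| = 40.37.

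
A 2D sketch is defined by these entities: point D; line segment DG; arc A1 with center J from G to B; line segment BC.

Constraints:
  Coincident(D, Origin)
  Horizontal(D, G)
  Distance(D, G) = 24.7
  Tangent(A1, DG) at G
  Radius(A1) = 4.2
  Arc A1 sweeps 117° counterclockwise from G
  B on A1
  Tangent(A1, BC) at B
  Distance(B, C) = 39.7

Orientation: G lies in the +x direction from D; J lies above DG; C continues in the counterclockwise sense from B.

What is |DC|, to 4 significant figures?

42.77

On A1, G sits at bearing -90° from J; a 117° counterclockwise sweep puts B at bearing 27°, so B = J + 4.2·(cos 27°, sin 27°) = (28.44, 6.107). Since A1 is tangent to BC there, JB ⟂ BC, so BC runs along (−sin 27°, cos 27°); with |BC| = 39.7, C = (10.42, 41.48). Then |DC| = |C − D| = 42.77.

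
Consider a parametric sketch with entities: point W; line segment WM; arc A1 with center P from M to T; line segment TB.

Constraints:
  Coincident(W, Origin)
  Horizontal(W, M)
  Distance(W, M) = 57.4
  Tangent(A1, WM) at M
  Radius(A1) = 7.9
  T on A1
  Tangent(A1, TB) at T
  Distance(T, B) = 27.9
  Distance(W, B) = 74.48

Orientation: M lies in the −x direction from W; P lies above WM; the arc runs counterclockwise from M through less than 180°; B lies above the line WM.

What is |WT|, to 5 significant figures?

52.087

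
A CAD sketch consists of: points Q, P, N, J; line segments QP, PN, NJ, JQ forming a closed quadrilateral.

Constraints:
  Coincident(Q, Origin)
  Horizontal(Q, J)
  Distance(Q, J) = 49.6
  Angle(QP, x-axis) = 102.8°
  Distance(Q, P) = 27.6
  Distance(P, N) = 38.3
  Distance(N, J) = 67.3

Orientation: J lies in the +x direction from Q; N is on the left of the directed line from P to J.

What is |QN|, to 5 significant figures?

60.386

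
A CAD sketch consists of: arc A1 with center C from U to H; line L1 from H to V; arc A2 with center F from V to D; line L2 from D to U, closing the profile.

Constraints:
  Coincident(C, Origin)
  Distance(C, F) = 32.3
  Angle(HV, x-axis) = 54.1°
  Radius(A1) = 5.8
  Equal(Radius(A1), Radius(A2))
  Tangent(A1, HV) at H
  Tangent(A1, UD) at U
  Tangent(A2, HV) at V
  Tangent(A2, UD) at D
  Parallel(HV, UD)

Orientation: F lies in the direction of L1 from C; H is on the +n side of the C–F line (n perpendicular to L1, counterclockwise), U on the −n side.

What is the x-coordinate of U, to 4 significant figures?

4.698

The slot axis is L1's direction at 54.1°, so u = (cos 54.1°, sin 54.1°) = (0.5864, 0.8100) and n = (−sin 54.1°, cos 54.1°) = (-0.8100, 0.5864). C is at the origin and F lies 32.3 along u from C, so F = 32.3·u = (18.94, 26.16). Tangency of A1 to both parallel lines with radius 5.8 puts H and U at C ± 5.8·n: H = (-4.698, 3.401), U = (4.698, -3.401). So U.x = 4.698.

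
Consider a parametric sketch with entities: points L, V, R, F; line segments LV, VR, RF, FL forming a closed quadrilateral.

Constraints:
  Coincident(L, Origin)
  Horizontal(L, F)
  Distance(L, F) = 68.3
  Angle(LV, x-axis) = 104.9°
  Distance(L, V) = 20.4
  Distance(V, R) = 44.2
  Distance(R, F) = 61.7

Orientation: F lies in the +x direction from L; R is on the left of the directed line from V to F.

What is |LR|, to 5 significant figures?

55.764

L is at the origin; LF is horizontal with |LF| = 68.3 and F in +x, so F = (68.3, 0). LV runs at 104.9° with |LV| = 20.4, so V = (-5.2455, 19.714). R is determined by |VR| = 44.2 and |RF| = 61.7 together: it lies at the intersection of circle(V, 44.2) and circle(F, 61.7). With |VF| = 76.142, the foot of the radical line on VF is 25.901 from V and the perpendicular offset is √(44.2² − 25.901²) = 35.816. Taking the left-of-VF solution: R = (29.046, 47.602).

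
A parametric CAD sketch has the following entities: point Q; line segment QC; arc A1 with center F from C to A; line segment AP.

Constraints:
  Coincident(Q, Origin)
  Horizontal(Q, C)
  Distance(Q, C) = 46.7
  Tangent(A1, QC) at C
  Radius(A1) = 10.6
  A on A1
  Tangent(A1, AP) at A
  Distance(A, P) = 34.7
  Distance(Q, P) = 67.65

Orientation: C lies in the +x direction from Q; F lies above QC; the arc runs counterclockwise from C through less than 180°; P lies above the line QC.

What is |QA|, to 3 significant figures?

58.5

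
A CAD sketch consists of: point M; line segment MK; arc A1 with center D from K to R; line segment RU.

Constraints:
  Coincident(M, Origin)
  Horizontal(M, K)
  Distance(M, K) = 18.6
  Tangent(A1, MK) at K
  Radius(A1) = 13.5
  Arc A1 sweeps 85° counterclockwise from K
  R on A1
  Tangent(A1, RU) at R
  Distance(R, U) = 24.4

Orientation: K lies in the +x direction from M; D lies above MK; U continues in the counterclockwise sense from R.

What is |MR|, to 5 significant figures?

34.336

Tangency of A1 to MK means the radius DK is perpendicular to MK, so D = K + (0, 13.5) = (18.600, 13.500). On A1, K sits at bearing -90° from D; an 85° counterclockwise sweep puts R at bearing -5°, so R = D + 13.5·(cos -5°, sin -5°) = (32.049, 12.323). Then |MR| = |R − M| = 34.336.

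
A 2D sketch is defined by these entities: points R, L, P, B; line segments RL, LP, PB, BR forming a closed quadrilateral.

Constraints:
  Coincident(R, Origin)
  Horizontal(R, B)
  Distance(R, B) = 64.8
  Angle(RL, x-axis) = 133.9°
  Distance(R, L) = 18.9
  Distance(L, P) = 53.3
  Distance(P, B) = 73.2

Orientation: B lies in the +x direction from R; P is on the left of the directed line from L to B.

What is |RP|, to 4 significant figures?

59.53

Checks: |LP| = 53.30 ✓; |PB| = 73.20 ✓.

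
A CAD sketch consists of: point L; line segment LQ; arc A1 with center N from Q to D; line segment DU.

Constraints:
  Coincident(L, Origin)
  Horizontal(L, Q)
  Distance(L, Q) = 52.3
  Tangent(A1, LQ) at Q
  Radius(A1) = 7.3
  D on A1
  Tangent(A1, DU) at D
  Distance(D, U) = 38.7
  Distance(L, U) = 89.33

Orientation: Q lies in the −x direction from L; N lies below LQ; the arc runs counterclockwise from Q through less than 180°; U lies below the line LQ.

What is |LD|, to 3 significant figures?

57.7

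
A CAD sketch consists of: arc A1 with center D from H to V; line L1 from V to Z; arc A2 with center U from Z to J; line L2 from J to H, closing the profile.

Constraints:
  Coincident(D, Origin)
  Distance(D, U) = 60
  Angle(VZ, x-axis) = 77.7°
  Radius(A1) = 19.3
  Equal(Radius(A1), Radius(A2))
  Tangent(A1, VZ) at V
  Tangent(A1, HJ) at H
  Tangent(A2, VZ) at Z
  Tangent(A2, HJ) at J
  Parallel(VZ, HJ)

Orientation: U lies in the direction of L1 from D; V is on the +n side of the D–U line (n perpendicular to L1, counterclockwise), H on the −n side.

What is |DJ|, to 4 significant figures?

63.03

The slot axis is L1's direction at 77.7°, so u = (cos 77.7°, sin 77.7°) = (0.2130, 0.9770) and n = (−sin 77.7°, cos 77.7°) = (-0.9770, 0.2130). D is at the origin and U lies 60.0 along u from D, so U = 60.0·u = (12.78, 58.62). Tangency of A1 to both parallel lines with radius 19.3 puts V and H at D ± 19.3·n: V = (-18.86, 4.111), H = (18.86, -4.111). Equal radii place Z and J the same way about U: Z = U + 19.3·n = (-6.075, 62.73), J = U − 19.3·n = (31.64, 54.51). Then |DJ| = |J − D| = 63.03.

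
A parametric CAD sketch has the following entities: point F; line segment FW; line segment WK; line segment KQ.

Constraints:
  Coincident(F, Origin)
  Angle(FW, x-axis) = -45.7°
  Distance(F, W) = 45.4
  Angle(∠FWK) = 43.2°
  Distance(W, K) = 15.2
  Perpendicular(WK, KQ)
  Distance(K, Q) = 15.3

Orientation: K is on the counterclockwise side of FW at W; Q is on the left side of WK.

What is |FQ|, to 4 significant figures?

23.86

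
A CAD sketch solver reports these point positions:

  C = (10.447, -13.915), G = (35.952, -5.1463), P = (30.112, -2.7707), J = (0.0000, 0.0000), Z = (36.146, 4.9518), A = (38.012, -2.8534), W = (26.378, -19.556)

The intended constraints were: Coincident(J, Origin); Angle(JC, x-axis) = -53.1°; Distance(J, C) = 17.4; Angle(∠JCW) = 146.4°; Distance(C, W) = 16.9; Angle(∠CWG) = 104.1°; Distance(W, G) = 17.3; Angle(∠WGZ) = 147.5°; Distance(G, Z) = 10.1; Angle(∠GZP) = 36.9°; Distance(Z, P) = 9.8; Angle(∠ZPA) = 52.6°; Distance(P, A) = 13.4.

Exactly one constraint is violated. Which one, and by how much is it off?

Distance(P, A) = 13.4 — off by 5.50.

J = (0.00, 0.00) ✓; JC at -53.10° ✓; |JC| = 17.40 ✓; ∠JCW = 146.4° ✓; |CW| = 16.90 ✓; ∠CWG = 104.1° ✓; |WG| = 17.30 ✓; ∠WGZ = 147.5° ✓; |GZ| = 10.10 ✓; ∠GZP = 36.90° ✓; |ZP| = 9.800 ✓; ∠ZPA = 52.60° ✓; |PA| = 7.900 ✗.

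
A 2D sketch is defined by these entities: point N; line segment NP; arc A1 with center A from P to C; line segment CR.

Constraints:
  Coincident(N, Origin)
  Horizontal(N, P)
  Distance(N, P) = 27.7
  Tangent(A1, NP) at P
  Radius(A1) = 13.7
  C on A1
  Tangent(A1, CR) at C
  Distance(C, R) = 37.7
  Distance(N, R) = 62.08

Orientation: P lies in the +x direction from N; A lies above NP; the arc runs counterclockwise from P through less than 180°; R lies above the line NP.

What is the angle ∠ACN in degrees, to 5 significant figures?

7.8930°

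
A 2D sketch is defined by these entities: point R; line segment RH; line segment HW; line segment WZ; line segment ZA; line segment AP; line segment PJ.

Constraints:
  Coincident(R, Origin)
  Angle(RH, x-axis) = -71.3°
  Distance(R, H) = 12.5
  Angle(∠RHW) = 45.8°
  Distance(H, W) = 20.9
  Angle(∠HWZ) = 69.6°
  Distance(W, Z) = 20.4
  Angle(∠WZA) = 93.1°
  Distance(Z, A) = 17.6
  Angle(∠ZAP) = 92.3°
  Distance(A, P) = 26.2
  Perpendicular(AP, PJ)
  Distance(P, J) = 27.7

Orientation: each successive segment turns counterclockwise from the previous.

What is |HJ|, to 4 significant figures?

30.82

R is at the origin; RH runs at -71.3° with length 12.5, so H = (4.008, -11.84). ∠RHW = 45.8° gives HW at 62.90° from the x-axis; with |HW| = 20.9, W = (13.53, 6.765). ∠HWZ = 69.6° gives WZ at 173.3° from the x-axis; with |WZ| = 20.4, Z = (-6.732, 9.145). ∠WZA = 93.1° gives ZA at -99.80° from the x-axis; with |ZA| = 17.6, A = (-9.728, -8.198). ∠ZAP = 92.3° gives AP at -12.10° from the x-axis; with |AP| = 26.2, P = (15.89, -13.69). AP is perpendicular to PJ, so PJ runs at 77.90°; with |PJ| = 27.7, J = (21.70, 13.39). Then |HJ| = |J − H| = 30.82.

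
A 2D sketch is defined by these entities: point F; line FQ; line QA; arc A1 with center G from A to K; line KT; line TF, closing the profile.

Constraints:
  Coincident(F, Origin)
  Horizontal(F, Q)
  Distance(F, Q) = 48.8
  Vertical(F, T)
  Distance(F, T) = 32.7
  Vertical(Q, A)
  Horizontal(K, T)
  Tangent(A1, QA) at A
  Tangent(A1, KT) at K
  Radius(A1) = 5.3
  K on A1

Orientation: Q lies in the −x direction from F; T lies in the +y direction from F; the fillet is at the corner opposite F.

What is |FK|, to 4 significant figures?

54.42

F is at the origin; F and Q share the same y with |FQ| = 48.8 and Q on the −x side, so Q = (-48.80, 0.000). F and T share the same x with |FT| = 32.7 and T on the +y side, so T = (0.000, 32.70). The virtual corner opposite F is at (-48.80, 32.70). A1 meets QA tangentially, so GA is at right angles to QA and A1 meets KT tangentially, so GK is at right angles to KT, with radius 5.3, so the center G sits 5.3 in from both sides at G = (-43.50, 27.40). That places the tangent points at A = (-48.80, 27.40) on QA and K = (-43.50, 32.70) on KT. Then |FK| = |K − F| = 54.42.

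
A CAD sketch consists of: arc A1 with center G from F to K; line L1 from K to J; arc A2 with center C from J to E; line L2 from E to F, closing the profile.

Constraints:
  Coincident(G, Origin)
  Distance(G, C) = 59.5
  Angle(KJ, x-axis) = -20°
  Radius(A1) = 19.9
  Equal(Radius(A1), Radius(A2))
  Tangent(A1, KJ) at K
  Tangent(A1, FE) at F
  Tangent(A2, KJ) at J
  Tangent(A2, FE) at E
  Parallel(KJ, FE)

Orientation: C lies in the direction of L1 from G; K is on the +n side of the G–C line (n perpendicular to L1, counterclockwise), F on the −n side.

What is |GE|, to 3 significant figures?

62.7

The slot axis is L1's direction at -20.0°, so u = (cos -20.0°, sin -20.0°) = (0.940, -0.342) and n = (−sin -20.0°, cos -20.0°) = (0.342, 0.940). G is at the origin and C lies 59.5 along u from G, so C = 59.5·u = (55.9, -20.4). Tangency of A1 to both parallel lines with radius 19.9 puts K and F at G ± 19.9·n: K = (6.81, 18.7), F = (-6.81, -18.7). Equal radii place J and E the same way about C: J = C + 19.9·n = (62.7, -1.65), E = C − 19.9·n = (49.1, -39.1). Then |GE| = |E − G| = 62.7.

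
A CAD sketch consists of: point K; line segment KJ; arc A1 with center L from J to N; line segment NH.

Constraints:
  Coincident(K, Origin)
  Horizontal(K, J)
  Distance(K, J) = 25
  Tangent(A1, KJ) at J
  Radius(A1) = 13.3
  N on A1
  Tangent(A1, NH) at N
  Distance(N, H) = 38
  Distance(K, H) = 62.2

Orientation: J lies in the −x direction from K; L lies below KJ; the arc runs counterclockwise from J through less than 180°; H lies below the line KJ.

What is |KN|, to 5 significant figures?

41.064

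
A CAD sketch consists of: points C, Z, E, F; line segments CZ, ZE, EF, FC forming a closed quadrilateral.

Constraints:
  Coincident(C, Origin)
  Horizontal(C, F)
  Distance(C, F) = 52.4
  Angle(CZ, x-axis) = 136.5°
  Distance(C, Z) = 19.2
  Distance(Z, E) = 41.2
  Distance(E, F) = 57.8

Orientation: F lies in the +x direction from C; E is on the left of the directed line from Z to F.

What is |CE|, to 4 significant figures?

45.61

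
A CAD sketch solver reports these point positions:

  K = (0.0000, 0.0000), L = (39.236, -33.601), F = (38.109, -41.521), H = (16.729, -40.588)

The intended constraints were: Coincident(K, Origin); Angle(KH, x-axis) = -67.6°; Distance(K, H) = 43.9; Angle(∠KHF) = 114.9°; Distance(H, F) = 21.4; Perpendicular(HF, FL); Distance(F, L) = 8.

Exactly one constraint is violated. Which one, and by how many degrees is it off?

Perpendicular(HF, FL) — off by 5.60°.

K = (0.00, 0.00) ✓; KH at -67.60° ✓; |KH| = 43.90 ✓; ∠KHF = 114.9° ✓; |HF| = 21.40 ✓; ∠(HF, FL) = 84.40° ✗; |FL| = 8.000 ✓.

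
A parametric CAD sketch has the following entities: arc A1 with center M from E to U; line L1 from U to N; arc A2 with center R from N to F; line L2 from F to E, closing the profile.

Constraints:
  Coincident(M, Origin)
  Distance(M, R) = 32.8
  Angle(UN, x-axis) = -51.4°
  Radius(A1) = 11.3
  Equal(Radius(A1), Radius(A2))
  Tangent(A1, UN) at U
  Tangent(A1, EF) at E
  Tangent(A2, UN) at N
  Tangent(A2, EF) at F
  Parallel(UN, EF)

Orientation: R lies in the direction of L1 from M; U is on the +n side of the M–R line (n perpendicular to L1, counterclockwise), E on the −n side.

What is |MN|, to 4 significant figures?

34.69

The slot axis is L1's direction at -51.4°, so u = (cos -51.4°, sin -51.4°) = (0.6239, -0.7815) and n = (−sin -51.4°, cos -51.4°) = (0.7815, 0.6239). M is at the origin and R lies 32.8 along u from M, so R = 32.8·u = (20.46, -25.63). Tangency of A1 to both parallel lines with radius 11.3 puts U and E at M ± 11.3·n: U = (8.831, 7.050), E = (-8.831, -7.050). Equal radii place N and F the same way about R: N = R + 11.3·n = (29.29, -18.58), F = R − 11.3·n = (11.63, -32.68). Then |MN| = |N − M| = 34.69.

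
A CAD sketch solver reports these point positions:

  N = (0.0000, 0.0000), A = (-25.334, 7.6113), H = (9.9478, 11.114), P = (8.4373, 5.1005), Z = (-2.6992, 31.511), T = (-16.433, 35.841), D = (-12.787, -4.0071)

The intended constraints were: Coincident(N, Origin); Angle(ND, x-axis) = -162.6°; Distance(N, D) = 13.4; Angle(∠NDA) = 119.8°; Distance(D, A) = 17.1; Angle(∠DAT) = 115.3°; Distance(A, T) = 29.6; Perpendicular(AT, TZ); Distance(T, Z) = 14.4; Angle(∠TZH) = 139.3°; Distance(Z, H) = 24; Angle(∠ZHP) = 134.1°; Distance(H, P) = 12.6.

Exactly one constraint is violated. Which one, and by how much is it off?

Distance(H, P) = 12.6 — off by 6.40.

N = (0.00, 0.00) ✓; ND at -162.6° ✓; |ND| = 13.40 ✓; ∠NDA = 119.8° ✓; |DA| = 17.10 ✓; ∠DAT = 115.3° ✓; |AT| = 29.60 ✓; ∠(AT, TZ) = 90.00° ✓; |TZ| = 14.40 ✓; ∠TZH = 139.3° ✓; |ZH| = 24.00 ✓; ∠ZHP = 134.1° ✓; |HP| = 6.200 ✗.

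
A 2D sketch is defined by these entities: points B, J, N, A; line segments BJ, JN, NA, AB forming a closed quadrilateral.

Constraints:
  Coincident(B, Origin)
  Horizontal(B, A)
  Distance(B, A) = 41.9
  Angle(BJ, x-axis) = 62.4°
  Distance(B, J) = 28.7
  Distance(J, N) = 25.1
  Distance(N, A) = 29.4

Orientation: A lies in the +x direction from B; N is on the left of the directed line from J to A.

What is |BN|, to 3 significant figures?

48.0

Checks: |JN| = 25.10 ✓; |NA| = 29.40 ✓.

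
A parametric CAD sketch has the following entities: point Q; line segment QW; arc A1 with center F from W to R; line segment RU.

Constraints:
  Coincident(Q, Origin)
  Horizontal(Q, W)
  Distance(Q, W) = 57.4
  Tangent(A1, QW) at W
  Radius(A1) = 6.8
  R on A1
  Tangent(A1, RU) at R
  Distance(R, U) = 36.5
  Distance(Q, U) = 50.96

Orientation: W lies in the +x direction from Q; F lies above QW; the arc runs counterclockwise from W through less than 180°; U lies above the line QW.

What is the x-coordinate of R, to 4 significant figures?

62.04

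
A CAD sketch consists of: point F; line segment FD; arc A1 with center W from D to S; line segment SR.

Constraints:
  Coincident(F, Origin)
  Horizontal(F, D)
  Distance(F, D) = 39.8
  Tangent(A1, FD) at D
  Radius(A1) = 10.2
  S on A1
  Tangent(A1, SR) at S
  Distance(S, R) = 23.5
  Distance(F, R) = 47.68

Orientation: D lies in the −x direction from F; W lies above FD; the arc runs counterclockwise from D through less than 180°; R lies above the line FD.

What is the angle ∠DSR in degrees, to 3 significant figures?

131°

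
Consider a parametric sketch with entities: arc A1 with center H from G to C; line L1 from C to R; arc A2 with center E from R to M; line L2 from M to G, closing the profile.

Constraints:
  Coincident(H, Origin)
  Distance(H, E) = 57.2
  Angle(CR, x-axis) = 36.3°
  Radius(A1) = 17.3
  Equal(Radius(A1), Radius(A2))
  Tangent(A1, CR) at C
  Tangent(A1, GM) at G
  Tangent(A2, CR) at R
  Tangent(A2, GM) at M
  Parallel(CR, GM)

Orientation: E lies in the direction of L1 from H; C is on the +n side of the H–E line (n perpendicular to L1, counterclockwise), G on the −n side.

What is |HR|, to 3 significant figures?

59.8

The slot axis is L1's direction at 36.3°, so u = (cos 36.3°, sin 36.3°) = (0.806, 0.592) and n = (−sin 36.3°, cos 36.3°) = (-0.592, 0.806). H is at the origin and E lies 57.2 along u from H, so E = 57.2·u = (46.1, 33.9). Tangency of A1 to both parallel lines with radius 17.3 puts C and G at H ± 17.3·n: C = (-10.2, 13.9), G = (10.2, -13.9). Equal radii place R and M the same way about E: R = E + 17.3·n = (35.9, 47.8), M = E − 17.3·n = (56.3, 19.9). Then |HR| = |R − H| = 59.8.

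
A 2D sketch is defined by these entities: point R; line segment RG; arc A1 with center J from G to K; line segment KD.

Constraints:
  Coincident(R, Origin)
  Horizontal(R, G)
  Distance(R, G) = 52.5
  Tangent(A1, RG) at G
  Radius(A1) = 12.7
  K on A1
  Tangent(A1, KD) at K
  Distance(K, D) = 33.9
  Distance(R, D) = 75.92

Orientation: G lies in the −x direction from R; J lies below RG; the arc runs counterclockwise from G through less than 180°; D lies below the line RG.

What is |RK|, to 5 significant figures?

66.704

R is at the origin; RG is horizontal with |RG| = 52.5 and G on the −x side, so G = (-52.500, 0.0000). Since A1 is tangent to RG there, JG ⟂ RG, so J = G + (0, -12.7) = (-52.500, -12.700). Since JK ⟂ KD (tangency), |JD| = √(12.7² + 33.9²) = 36.201 regardless of where K sits on A1. So D lies on both circle(R, 75.92) and circle(J, 36.201); the below-RG intersection is D = (-58.490, -48.402). K is the foot of the tangent from D: K = (-64.966, -15.126).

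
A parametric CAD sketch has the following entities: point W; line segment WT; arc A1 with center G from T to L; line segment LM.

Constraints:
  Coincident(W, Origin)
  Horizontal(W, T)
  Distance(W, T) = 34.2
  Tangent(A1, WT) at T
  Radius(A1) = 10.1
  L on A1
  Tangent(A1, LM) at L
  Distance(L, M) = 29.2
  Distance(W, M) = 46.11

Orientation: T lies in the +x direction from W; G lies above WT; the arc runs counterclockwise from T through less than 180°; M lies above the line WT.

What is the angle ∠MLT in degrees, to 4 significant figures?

115.9°

W is at the origin; WT is horizontal with |WT| = 34.2 and T on the +x side, so T = (34.20, 0.000). The tangent condition forces GT to be normal to WT, so G = T + (0, 10.1) = (34.20, 10.10). Since GL ⟂ LM (tangency), |GM| = √(10.1² + 29.2²) = 30.90 regardless of where L sits on A1. So M lies on both circle(W, 46.11) and circle(G, 30.90); the above-WT intersection is M = (24.11, 39.30). L is the foot of the tangent from M: L = (42.14, 16.34).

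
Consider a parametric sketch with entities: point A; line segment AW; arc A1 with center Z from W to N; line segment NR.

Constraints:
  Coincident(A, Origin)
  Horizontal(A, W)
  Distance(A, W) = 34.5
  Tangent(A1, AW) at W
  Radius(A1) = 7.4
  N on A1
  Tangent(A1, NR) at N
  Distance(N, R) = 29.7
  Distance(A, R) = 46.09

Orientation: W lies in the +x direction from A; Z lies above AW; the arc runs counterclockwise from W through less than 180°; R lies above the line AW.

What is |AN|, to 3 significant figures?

42.5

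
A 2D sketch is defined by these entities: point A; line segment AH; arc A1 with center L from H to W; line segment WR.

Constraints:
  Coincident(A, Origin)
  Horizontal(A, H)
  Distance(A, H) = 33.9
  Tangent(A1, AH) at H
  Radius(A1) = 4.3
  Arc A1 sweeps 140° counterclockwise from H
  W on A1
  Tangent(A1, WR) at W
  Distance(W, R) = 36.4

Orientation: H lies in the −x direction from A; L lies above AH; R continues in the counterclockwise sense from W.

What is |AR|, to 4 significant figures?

66.66

A is at the origin; AH is horizontal with |AH| = 33.9 and H on the −x side, so H = (-33.90, 0.000). The tangent condition forces LH to be normal to AH, so L = H + (0, 4.3) = (-33.90, 4.300). On A1, H sits at bearing -90° from L; a 140° counterclockwise sweep puts W at bearing 50°, so W = L + 4.3·(cos 50°, sin 50°) = (-31.14, 7.594). Tangency of A1 to WR means the radius LW is perpendicular to WR, so WR runs along (−sin 50°, cos 50°); with |WR| = 36.4, R = (-59.02, 30.99). Then |AR| = |R − A| = 66.66.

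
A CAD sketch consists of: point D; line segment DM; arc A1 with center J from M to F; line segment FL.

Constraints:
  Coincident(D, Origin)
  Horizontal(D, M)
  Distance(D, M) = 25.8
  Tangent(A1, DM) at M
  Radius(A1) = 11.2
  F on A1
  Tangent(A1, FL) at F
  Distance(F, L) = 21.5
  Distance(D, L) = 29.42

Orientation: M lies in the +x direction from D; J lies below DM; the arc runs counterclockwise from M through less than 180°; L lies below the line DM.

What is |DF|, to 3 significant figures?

17.0

D is at the origin; D and M share the same y with |DM| = 25.8 and M on the +x side, so M = (25.8, 0.00). Since A1 is tangent to DM there, JM ⟂ DM, so J = M + (0, -11.2) = (25.8, -11.2). Since JF ⟂ FL (tangency), |JL| = √(11.2² + 21.5²) = 24.2 regardless of where F sits on A1. So L lies on both circle(D, 29.42) and circle(J, 24.2); the below-DM intersection is L = (8.49, -28.2). F is the foot of the tangent from L: F = (15.2, -7.73).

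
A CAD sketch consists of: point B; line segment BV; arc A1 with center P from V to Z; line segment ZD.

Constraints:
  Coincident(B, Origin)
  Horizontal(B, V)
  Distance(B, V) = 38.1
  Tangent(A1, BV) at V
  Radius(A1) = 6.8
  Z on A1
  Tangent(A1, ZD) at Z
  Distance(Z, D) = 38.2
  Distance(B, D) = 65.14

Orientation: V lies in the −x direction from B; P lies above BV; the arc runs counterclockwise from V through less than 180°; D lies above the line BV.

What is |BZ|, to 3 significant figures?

33.3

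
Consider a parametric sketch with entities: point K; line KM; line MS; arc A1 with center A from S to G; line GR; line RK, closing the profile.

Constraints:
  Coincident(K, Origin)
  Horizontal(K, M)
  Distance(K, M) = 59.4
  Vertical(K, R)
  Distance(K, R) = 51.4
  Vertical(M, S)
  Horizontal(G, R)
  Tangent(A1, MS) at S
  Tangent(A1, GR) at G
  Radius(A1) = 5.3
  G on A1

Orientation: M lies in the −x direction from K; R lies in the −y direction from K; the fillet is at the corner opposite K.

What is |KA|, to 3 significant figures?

71.1

K is at the origin; KM is horizontal with |KM| = 59.4 and M on the −x side, so M = (-59.4, 0.00). KR is vertical with |KR| = 51.4 and R on the −y side, so R = (0.00, -51.4). The virtual corner opposite K is at (-59.4, -51.4). Tangency of A1 to MS means the radius AS is perpendicular to MS and since A1 is tangent to GR there, AG ⟂ GR, with radius 5.3, so the center A sits 5.3 in from both sides at A = (-54.1, -46.1). Then |KA| = |A − K| = 71.1.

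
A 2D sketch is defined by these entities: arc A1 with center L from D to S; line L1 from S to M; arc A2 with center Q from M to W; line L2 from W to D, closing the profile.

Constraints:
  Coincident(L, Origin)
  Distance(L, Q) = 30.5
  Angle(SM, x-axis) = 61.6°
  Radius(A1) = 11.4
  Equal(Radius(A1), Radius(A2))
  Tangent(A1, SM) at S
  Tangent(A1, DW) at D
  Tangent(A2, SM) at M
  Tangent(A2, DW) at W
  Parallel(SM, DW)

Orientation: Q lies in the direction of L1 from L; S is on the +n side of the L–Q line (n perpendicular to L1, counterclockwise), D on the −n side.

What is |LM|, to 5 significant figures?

32.561

The slot axis is L1's direction at 61.6°, so u = (cos 61.6°, sin 61.6°) = (0.47562, 0.87965) and n = (−sin 61.6°, cos 61.6°) = (-0.87965, 0.47562). L is at the origin and Q lies 30.5 along u from L, so Q = 30.5·u = (14.507, 26.829). Tangency of A1 to both parallel lines with radius 11.4 puts S and D at L ± 11.4·n: S = (-10.028, 5.4221), D = (10.028, -5.4221). Equal radii place M and W the same way about Q: M = Q + 11.4·n = (4.4785, 32.251), W = Q − 11.4·n = (24.535, 21.407). Then |LM| = |M − L| = 32.561.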